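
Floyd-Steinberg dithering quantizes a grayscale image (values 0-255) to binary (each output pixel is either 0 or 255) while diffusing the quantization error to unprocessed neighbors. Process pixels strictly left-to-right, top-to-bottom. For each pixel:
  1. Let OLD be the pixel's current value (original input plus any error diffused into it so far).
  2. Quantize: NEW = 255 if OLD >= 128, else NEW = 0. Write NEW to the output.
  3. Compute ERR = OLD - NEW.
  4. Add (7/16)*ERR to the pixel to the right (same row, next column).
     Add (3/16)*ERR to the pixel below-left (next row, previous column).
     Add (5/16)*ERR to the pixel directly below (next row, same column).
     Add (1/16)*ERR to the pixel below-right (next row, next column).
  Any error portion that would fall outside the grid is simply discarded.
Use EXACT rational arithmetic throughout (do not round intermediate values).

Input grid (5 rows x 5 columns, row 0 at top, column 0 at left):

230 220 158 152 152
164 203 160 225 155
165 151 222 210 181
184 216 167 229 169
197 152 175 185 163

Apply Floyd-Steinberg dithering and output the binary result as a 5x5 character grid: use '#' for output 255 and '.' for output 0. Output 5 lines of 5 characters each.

Answer: ###.#
#.##.
#.###
####.
#.#.#

Derivation:
(0,0): OLD=230 → NEW=255, ERR=-25
(0,1): OLD=3345/16 → NEW=255, ERR=-735/16
(0,2): OLD=35303/256 → NEW=255, ERR=-29977/256
(0,3): OLD=412753/4096 → NEW=0, ERR=412753/4096
(0,4): OLD=12850743/65536 → NEW=255, ERR=-3860937/65536
(1,0): OLD=37779/256 → NEW=255, ERR=-27501/256
(1,1): OLD=241925/2048 → NEW=0, ERR=241925/2048
(1,2): OLD=12524649/65536 → NEW=255, ERR=-4187031/65536
(1,3): OLD=55095925/262144 → NEW=255, ERR=-11750795/262144
(1,4): OLD=517059007/4194304 → NEW=0, ERR=517059007/4194304
(2,0): OLD=5032455/32768 → NEW=255, ERR=-3323385/32768
(2,1): OLD=130914237/1048576 → NEW=0, ERR=130914237/1048576
(2,2): OLD=4288835191/16777216 → NEW=255, ERR=10645111/16777216
(2,3): OLD=57818535285/268435456 → NEW=255, ERR=-10632505995/268435456
(2,4): OLD=856387606771/4294967296 → NEW=255, ERR=-238829053709/4294967296
(3,0): OLD=2948008855/16777216 → NEW=255, ERR=-1330181225/16777216
(3,1): OLD=28737145547/134217728 → NEW=255, ERR=-5488375093/134217728
(3,2): OLD=642890422697/4294967296 → NEW=255, ERR=-452326237783/4294967296
(3,3): OLD=1375764251969/8589934592 → NEW=255, ERR=-814669068991/8589934592
(3,4): OLD=14795968924901/137438953472 → NEW=0, ERR=14795968924901/137438953472
(4,0): OLD=353381904377/2147483648 → NEW=255, ERR=-194226425863/2147483648
(4,1): OLD=5150545379961/68719476736 → NEW=0, ERR=5150545379961/68719476736
(4,2): OLD=169920147794487/1099511627776 → NEW=255, ERR=-110455317288393/1099511627776
(4,3): OLD=2199286730369145/17592186044416 → NEW=0, ERR=2199286730369145/17592186044416
(4,4): OLD=69076406175064015/281474976710656 → NEW=255, ERR=-2699712886153265/281474976710656
Row 0: ###.#
Row 1: #.##.
Row 2: #.###
Row 3: ####.
Row 4: #.#.#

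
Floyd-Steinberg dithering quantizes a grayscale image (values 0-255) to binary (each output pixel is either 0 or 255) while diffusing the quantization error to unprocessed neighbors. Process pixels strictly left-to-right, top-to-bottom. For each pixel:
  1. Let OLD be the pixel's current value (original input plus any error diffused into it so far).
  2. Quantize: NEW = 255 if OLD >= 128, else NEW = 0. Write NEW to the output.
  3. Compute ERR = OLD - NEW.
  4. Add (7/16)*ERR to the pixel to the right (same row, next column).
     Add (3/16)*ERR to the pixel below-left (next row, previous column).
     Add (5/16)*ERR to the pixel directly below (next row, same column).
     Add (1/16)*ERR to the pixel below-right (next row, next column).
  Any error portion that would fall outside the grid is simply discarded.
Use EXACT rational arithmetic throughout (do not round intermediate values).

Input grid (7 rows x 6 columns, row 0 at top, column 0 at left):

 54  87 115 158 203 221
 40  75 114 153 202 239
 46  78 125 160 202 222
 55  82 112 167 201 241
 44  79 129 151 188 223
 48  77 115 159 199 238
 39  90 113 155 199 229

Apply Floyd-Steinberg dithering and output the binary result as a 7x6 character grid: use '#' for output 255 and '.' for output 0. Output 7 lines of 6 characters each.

(0,0): OLD=54 → NEW=0, ERR=54
(0,1): OLD=885/8 → NEW=0, ERR=885/8
(0,2): OLD=20915/128 → NEW=255, ERR=-11725/128
(0,3): OLD=241509/2048 → NEW=0, ERR=241509/2048
(0,4): OLD=8342467/32768 → NEW=255, ERR=-13373/32768
(0,5): OLD=115774037/524288 → NEW=255, ERR=-17919403/524288
(1,0): OLD=9935/128 → NEW=0, ERR=9935/128
(1,1): OLD=132841/1024 → NEW=255, ERR=-128279/1024
(1,2): OLD=1952733/32768 → NEW=0, ERR=1952733/32768
(1,3): OLD=27541049/131072 → NEW=255, ERR=-5882311/131072
(1,4): OLD=1536792363/8388608 → NEW=255, ERR=-602302677/8388608
(1,5): OLD=26424942525/134217728 → NEW=255, ERR=-7800578115/134217728
(2,0): OLD=766227/16384 → NEW=0, ERR=766227/16384
(2,1): OLD=39498561/524288 → NEW=0, ERR=39498561/524288
(2,2): OLD=1345017987/8388608 → NEW=255, ERR=-794077053/8388608
(2,3): OLD=6363474603/67108864 → NEW=0, ERR=6363474603/67108864
(2,4): OLD=445270906369/2147483648 → NEW=255, ERR=-102337423871/2147483648
(2,5): OLD=6133264216087/34359738368 → NEW=255, ERR=-2628469067753/34359738368
(3,0): OLD=702465443/8388608 → NEW=0, ERR=702465443/8388608
(3,1): OLD=8546536871/67108864 → NEW=0, ERR=8546536871/67108864
(3,2): OLD=86233999941/536870912 → NEW=255, ERR=-50668082619/536870912
(3,3): OLD=4827229933423/34359738368 → NEW=255, ERR=-3934503350417/34359738368
(3,4): OLD=35072546511183/274877906944 → NEW=0, ERR=35072546511183/274877906944
(3,5): OLD=1187199081788737/4398046511104 → NEW=255, ERR=65697221457217/4398046511104
(4,0): OLD=100982868589/1073741824 → NEW=0, ERR=100982868589/1073741824
(4,1): OLD=2533719776329/17179869184 → NEW=255, ERR=-1847146865591/17179869184
(4,2): OLD=21416974261899/549755813888 → NEW=0, ERR=21416974261899/549755813888
(4,3): OLD=1321919760618583/8796093022208 → NEW=255, ERR=-921083960044457/8796093022208
(4,4): OLD=25009618003316295/140737488355328 → NEW=255, ERR=-10878441527292345/140737488355328
(4,5): OLD=454470967007644305/2251799813685248 → NEW=255, ERR=-119737985482093935/2251799813685248
(5,0): OLD=15731328423659/274877906944 → NEW=0, ERR=15731328423659/274877906944
(5,1): OLD=717948413649947/8796093022208 → NEW=0, ERR=717948413649947/8796093022208
(5,2): OLD=9607408461024153/70368744177664 → NEW=255, ERR=-8336621304280167/70368744177664
(5,3): OLD=140484176141644643/2251799813685248 → NEW=0, ERR=140484176141644643/2251799813685248
(5,4): OLD=835979133420536467/4503599627370496 → NEW=255, ERR=-312438771558940013/4503599627370496
(5,5): OLD=13417145996419974287/72057594037927936 → NEW=255, ERR=-4957540483251649393/72057594037927936
(6,0): OLD=10159619834593073/140737488355328 → NEW=0, ERR=10159619834593073/140737488355328
(6,1): OLD=289249907493051997/2251799813685248 → NEW=255, ERR=-284959044996686243/2251799813685248
(6,2): OLD=336982165450154581/9007199254740992 → NEW=0, ERR=336982165450154581/9007199254740992
(6,3): OLD=24564692676440133633/144115188075855872 → NEW=255, ERR=-12184680282903113727/144115188075855872
(6,4): OLD=302825537777328259073/2305843009213693952 → NEW=255, ERR=-285164429572163698687/2305843009213693952
(6,5): OLD=5499282650395387559783/36893488147419103232 → NEW=255, ERR=-3908556827196483764377/36893488147419103232
Row 0: ..#.##
Row 1: .#.###
Row 2: ..#.##
Row 3: ..##.#
Row 4: .#.###
Row 5: ..#.##
Row 6: .#.###

Answer: ..#.##
.#.###
..#.##
..##.#
.#.###
..#.##
.#.###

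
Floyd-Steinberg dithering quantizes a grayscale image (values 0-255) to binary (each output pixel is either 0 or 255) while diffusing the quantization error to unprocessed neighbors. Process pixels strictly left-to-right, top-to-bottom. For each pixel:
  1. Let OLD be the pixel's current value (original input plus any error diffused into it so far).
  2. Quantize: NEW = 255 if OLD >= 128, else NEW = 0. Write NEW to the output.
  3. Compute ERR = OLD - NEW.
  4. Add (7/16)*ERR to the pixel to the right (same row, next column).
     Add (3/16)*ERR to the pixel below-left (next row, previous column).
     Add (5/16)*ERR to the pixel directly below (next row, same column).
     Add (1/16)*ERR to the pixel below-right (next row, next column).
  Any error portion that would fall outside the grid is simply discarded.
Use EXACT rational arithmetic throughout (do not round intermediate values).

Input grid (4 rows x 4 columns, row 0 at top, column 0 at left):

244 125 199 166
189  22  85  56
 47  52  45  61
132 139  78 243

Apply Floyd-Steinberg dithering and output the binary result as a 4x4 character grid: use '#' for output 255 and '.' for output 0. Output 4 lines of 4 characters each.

(0,0): OLD=244 → NEW=255, ERR=-11
(0,1): OLD=1923/16 → NEW=0, ERR=1923/16
(0,2): OLD=64405/256 → NEW=255, ERR=-875/256
(0,3): OLD=673811/4096 → NEW=255, ERR=-370669/4096
(1,0): OLD=53273/256 → NEW=255, ERR=-12007/256
(1,1): OLD=77231/2048 → NEW=0, ERR=77231/2048
(1,2): OLD=5962075/65536 → NEW=0, ERR=5962075/65536
(1,3): OLD=70577261/1048576 → NEW=0, ERR=70577261/1048576
(2,0): OLD=1291509/32768 → NEW=0, ERR=1291509/32768
(2,1): OLD=99776471/1048576 → NEW=0, ERR=99776471/1048576
(2,2): OLD=272706259/2097152 → NEW=255, ERR=-262067501/2097152
(2,3): OLD=1108906855/33554432 → NEW=0, ERR=1108906855/33554432
(3,0): OLD=2720563365/16777216 → NEW=255, ERR=-1557626715/16777216
(3,1): OLD=28762891643/268435456 → NEW=0, ERR=28762891643/268435456
(3,2): OLD=420781031045/4294967296 → NEW=0, ERR=420781031045/4294967296
(3,3): OLD=19817286209315/68719476736 → NEW=255, ERR=2293819641635/68719476736
Row 0: #.##
Row 1: #...
Row 2: ..#.
Row 3: #..#

Answer: #.##
#...
..#.
#..#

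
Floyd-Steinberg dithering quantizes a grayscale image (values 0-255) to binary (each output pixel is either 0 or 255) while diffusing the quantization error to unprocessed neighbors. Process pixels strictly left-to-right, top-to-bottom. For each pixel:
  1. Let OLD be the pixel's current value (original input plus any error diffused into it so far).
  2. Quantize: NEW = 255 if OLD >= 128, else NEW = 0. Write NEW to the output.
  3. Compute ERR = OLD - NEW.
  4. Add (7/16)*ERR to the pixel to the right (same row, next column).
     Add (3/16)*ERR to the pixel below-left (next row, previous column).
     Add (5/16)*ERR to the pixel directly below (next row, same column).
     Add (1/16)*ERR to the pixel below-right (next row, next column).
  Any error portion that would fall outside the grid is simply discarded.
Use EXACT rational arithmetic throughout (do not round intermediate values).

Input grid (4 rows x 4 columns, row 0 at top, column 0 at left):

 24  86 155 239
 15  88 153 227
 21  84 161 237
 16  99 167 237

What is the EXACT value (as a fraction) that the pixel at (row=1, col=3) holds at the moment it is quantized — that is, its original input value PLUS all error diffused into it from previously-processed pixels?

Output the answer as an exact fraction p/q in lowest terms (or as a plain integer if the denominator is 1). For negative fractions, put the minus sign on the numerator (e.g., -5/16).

(0,0): OLD=24 → NEW=0, ERR=24
(0,1): OLD=193/2 → NEW=0, ERR=193/2
(0,2): OLD=6311/32 → NEW=255, ERR=-1849/32
(0,3): OLD=109425/512 → NEW=255, ERR=-21135/512
(1,0): OLD=1299/32 → NEW=0, ERR=1299/32
(1,1): OLD=32405/256 → NEW=0, ERR=32405/256
(1,2): OLD=1545129/8192 → NEW=255, ERR=-543831/8192
(1,3): OLD=23782383/131072 → NEW=255, ERR=-9640977/131072
Target (1,3): original=227, with diffused error = 23782383/131072

Answer: 23782383/131072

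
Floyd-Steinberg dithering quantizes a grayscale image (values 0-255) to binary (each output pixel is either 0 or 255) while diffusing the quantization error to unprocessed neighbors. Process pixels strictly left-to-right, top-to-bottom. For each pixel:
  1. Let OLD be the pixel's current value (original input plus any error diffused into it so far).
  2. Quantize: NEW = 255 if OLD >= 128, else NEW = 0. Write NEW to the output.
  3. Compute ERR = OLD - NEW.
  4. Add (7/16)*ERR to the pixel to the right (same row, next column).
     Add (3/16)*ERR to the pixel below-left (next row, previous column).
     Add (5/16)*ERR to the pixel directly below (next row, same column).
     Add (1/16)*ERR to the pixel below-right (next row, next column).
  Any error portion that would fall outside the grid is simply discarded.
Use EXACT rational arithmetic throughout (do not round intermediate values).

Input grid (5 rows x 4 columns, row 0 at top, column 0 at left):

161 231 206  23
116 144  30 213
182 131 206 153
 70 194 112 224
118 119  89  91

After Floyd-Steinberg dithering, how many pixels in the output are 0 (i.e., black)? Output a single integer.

Answer: 9

Derivation:
(0,0): OLD=161 → NEW=255, ERR=-94
(0,1): OLD=1519/8 → NEW=255, ERR=-521/8
(0,2): OLD=22721/128 → NEW=255, ERR=-9919/128
(0,3): OLD=-22329/2048 → NEW=0, ERR=-22329/2048
(1,0): OLD=9525/128 → NEW=0, ERR=9525/128
(1,1): OLD=139059/1024 → NEW=255, ERR=-122061/1024
(1,2): OLD=-1719697/32768 → NEW=0, ERR=-1719697/32768
(1,3): OLD=95309881/524288 → NEW=255, ERR=-38383559/524288
(2,0): OLD=2996705/16384 → NEW=255, ERR=-1181215/16384
(2,1): OLD=29894267/524288 → NEW=0, ERR=29894267/524288
(2,2): OLD=202761431/1048576 → NEW=255, ERR=-64625449/1048576
(2,3): OLD=1675670011/16777216 → NEW=0, ERR=1675670011/16777216
(3,0): OLD=487890961/8388608 → NEW=0, ERR=487890961/8388608
(3,1): OLD=29689224463/134217728 → NEW=255, ERR=-4536296177/134217728
(3,2): OLD=215272820593/2147483648 → NEW=0, ERR=215272820593/2147483648
(3,3): OLD=10143567026071/34359738368 → NEW=255, ERR=1381833742231/34359738368
(4,0): OLD=278825458813/2147483648 → NEW=255, ERR=-268782871427/2147483648
(4,1): OLD=1307571809719/17179869184 → NEW=0, ERR=1307571809719/17179869184
(4,2): OLD=87440307824919/549755813888 → NEW=255, ERR=-52747424716521/549755813888
(4,3): OLD=596869033455569/8796093022208 → NEW=0, ERR=596869033455569/8796093022208
Output grid:
  Row 0: ###.  (1 black, running=1)
  Row 1: .#.#  (2 black, running=3)
  Row 2: #.#.  (2 black, running=5)
  Row 3: .#.#  (2 black, running=7)
  Row 4: #.#.  (2 black, running=9)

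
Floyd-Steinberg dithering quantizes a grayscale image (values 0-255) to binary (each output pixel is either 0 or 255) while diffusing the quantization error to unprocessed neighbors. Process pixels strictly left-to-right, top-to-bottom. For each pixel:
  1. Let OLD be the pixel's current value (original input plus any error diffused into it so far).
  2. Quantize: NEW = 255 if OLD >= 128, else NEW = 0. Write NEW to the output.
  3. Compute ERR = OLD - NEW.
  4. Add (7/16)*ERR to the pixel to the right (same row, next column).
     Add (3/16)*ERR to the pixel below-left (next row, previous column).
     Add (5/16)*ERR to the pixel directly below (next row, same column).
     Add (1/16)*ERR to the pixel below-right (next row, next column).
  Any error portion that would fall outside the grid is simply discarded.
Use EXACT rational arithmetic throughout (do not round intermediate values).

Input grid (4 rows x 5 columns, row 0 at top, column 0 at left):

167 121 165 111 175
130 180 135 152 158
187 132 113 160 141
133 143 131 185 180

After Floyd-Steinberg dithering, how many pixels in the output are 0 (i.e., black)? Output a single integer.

Answer: 7

Derivation:
(0,0): OLD=167 → NEW=255, ERR=-88
(0,1): OLD=165/2 → NEW=0, ERR=165/2
(0,2): OLD=6435/32 → NEW=255, ERR=-1725/32
(0,3): OLD=44757/512 → NEW=0, ERR=44757/512
(0,4): OLD=1746899/8192 → NEW=255, ERR=-342061/8192
(1,0): OLD=3775/32 → NEW=0, ERR=3775/32
(1,1): OLD=61897/256 → NEW=255, ERR=-3383/256
(1,2): OLD=1097069/8192 → NEW=255, ERR=-991891/8192
(1,3): OLD=3773121/32768 → NEW=0, ERR=3773121/32768
(1,4): OLD=105272579/524288 → NEW=255, ERR=-28420861/524288
(2,0): OLD=906803/4096 → NEW=255, ERR=-137677/4096
(2,1): OLD=12823473/131072 → NEW=0, ERR=12823473/131072
(2,2): OLD=290936563/2097152 → NEW=255, ERR=-243837197/2097152
(2,3): OLD=4274273033/33554432 → NEW=0, ERR=4274273033/33554432
(2,4): OLD=100387710207/536870912 → NEW=255, ERR=-36514372353/536870912
(3,0): OLD=295363315/2097152 → NEW=255, ERR=-239410445/2097152
(3,1): OLD=1673143143/16777216 → NEW=0, ERR=1673143143/16777216
(3,2): OLD=90352745901/536870912 → NEW=255, ERR=-46549336659/536870912
(3,3): OLD=179158618257/1073741824 → NEW=255, ERR=-94645546863/1073741824
(3,4): OLD=2201490638605/17179869184 → NEW=255, ERR=-2179376003315/17179869184
Output grid:
  Row 0: #.#.#  (2 black, running=2)
  Row 1: .##.#  (2 black, running=4)
  Row 2: #.#.#  (2 black, running=6)
  Row 3: #.###  (1 black, running=7)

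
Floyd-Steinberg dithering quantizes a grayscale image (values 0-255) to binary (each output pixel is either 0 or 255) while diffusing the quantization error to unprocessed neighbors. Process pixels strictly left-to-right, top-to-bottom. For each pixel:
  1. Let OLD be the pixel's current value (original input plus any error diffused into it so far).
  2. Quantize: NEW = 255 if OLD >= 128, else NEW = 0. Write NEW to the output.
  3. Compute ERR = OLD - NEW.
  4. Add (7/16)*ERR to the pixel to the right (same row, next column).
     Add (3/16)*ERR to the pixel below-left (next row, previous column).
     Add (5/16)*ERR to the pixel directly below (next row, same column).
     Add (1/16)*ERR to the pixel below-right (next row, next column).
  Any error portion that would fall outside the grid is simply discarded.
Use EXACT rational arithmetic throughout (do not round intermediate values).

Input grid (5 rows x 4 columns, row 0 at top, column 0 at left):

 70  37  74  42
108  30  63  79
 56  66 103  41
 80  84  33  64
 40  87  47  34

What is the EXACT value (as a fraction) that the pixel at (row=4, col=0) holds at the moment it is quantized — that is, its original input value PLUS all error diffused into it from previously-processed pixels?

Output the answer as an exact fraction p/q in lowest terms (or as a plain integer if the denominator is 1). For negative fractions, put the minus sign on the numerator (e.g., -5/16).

Answer: 115136272351/2147483648

Derivation:
(0,0): OLD=70 → NEW=0, ERR=70
(0,1): OLD=541/8 → NEW=0, ERR=541/8
(0,2): OLD=13259/128 → NEW=0, ERR=13259/128
(0,3): OLD=178829/2048 → NEW=0, ERR=178829/2048
(1,0): OLD=18247/128 → NEW=255, ERR=-14393/128
(1,1): OLD=26353/1024 → NEW=0, ERR=26353/1024
(1,2): OLD=4169029/32768 → NEW=0, ERR=4169029/32768
(1,3): OLD=88302579/524288 → NEW=255, ERR=-45390861/524288
(2,0): OLD=420843/16384 → NEW=0, ERR=420843/16384
(2,1): OLD=53533769/524288 → NEW=0, ERR=53533769/524288
(2,2): OLD=181200685/1048576 → NEW=255, ERR=-86186195/1048576
(2,3): OLD=-235937191/16777216 → NEW=0, ERR=-235937191/16777216
(3,0): OLD=899024827/8388608 → NEW=0, ERR=899024827/8388608
(3,1): OLD=19997167397/134217728 → NEW=255, ERR=-14228353243/134217728
(3,2): OLD=-75848524837/2147483648 → NEW=0, ERR=-75848524837/2147483648
(3,3): OLD=1340574452093/34359738368 → NEW=0, ERR=1340574452093/34359738368
(4,0): OLD=115136272351/2147483648 → NEW=0, ERR=115136272351/2147483648
Target (4,0): original=40, with diffused error = 115136272351/2147483648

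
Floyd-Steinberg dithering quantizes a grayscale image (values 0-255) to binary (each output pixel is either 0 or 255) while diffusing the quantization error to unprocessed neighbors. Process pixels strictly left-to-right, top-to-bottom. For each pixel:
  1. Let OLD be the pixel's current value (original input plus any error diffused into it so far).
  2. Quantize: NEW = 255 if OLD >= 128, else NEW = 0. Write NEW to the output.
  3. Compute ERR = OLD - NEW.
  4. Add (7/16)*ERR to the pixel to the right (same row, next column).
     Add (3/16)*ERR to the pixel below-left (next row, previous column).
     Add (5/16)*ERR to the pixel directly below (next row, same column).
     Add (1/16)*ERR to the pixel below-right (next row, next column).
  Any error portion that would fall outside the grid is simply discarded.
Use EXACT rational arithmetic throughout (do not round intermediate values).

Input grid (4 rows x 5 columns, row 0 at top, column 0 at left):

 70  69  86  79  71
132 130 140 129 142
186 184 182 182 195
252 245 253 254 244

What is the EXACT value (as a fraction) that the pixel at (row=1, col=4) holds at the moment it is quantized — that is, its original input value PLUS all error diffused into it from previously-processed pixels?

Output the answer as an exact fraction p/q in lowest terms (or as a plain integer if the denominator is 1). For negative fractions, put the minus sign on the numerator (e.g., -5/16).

Answer: 447547235/2097152

Derivation:
(0,0): OLD=70 → NEW=0, ERR=70
(0,1): OLD=797/8 → NEW=0, ERR=797/8
(0,2): OLD=16587/128 → NEW=255, ERR=-16053/128
(0,3): OLD=49421/2048 → NEW=0, ERR=49421/2048
(0,4): OLD=2672475/32768 → NEW=0, ERR=2672475/32768
(1,0): OLD=22087/128 → NEW=255, ERR=-10553/128
(1,1): OLD=108465/1024 → NEW=0, ERR=108465/1024
(1,2): OLD=5174085/32768 → NEW=255, ERR=-3181755/32768
(1,3): OLD=13305601/131072 → NEW=0, ERR=13305601/131072
(1,4): OLD=447547235/2097152 → NEW=255, ERR=-87226525/2097152
Target (1,4): original=142, with diffused error = 447547235/2097152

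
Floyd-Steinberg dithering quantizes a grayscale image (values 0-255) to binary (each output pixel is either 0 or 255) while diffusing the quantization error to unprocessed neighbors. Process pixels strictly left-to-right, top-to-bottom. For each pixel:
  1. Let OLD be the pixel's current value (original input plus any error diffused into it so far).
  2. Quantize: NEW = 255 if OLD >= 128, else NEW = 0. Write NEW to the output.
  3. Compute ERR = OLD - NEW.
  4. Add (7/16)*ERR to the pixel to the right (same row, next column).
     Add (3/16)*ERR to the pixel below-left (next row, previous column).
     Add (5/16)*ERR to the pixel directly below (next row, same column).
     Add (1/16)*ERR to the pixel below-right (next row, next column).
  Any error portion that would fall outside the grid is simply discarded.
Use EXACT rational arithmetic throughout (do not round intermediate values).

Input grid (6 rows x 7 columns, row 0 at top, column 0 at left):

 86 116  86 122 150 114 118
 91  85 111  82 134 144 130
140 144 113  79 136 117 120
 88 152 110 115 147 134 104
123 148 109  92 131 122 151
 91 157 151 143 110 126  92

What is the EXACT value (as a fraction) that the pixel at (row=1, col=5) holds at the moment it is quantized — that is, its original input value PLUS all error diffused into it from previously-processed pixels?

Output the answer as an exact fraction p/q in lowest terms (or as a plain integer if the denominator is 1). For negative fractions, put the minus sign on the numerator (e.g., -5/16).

(0,0): OLD=86 → NEW=0, ERR=86
(0,1): OLD=1229/8 → NEW=255, ERR=-811/8
(0,2): OLD=5331/128 → NEW=0, ERR=5331/128
(0,3): OLD=287173/2048 → NEW=255, ERR=-235067/2048
(0,4): OLD=3269731/32768 → NEW=0, ERR=3269731/32768
(0,5): OLD=82656949/524288 → NEW=255, ERR=-51036491/524288
(0,6): OLD=632600307/8388608 → NEW=0, ERR=632600307/8388608
(1,0): OLD=12655/128 → NEW=0, ERR=12655/128
(1,1): OLD=112393/1024 → NEW=0, ERR=112393/1024
(1,2): OLD=4724413/32768 → NEW=255, ERR=-3631427/32768
(1,3): OLD=2485049/131072 → NEW=0, ERR=2485049/131072
(1,4): OLD=1241946699/8388608 → NEW=255, ERR=-897148341/8388608
(1,5): OLD=5849623611/67108864 → NEW=0, ERR=5849623611/67108864
Target (1,5): original=144, with diffused error = 5849623611/67108864

Answer: 5849623611/67108864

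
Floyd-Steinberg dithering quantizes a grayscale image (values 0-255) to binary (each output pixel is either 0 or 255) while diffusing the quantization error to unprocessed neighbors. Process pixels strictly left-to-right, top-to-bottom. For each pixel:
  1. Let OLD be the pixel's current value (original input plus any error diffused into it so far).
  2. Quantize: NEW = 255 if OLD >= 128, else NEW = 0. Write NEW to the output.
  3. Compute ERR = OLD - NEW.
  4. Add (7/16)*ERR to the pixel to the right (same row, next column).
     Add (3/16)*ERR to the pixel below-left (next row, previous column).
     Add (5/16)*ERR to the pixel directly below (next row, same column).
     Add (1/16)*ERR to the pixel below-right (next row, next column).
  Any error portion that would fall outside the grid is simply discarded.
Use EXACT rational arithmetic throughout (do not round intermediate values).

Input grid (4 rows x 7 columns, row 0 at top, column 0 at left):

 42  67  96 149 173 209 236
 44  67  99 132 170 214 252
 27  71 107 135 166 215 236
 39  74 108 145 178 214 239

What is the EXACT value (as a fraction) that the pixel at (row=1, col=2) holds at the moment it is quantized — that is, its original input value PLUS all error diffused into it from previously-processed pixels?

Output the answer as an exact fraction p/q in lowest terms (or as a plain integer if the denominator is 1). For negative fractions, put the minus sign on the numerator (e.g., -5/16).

Answer: 4273987/32768

Derivation:
(0,0): OLD=42 → NEW=0, ERR=42
(0,1): OLD=683/8 → NEW=0, ERR=683/8
(0,2): OLD=17069/128 → NEW=255, ERR=-15571/128
(0,3): OLD=196155/2048 → NEW=0, ERR=196155/2048
(0,4): OLD=7041949/32768 → NEW=255, ERR=-1313891/32768
(0,5): OLD=100378955/524288 → NEW=255, ERR=-33314485/524288
(0,6): OLD=1746510093/8388608 → NEW=255, ERR=-392584947/8388608
(1,0): OLD=9361/128 → NEW=0, ERR=9361/128
(1,1): OLD=108023/1024 → NEW=0, ERR=108023/1024
(1,2): OLD=4273987/32768 → NEW=255, ERR=-4081853/32768
Target (1,2): original=99, with diffused error = 4273987/32768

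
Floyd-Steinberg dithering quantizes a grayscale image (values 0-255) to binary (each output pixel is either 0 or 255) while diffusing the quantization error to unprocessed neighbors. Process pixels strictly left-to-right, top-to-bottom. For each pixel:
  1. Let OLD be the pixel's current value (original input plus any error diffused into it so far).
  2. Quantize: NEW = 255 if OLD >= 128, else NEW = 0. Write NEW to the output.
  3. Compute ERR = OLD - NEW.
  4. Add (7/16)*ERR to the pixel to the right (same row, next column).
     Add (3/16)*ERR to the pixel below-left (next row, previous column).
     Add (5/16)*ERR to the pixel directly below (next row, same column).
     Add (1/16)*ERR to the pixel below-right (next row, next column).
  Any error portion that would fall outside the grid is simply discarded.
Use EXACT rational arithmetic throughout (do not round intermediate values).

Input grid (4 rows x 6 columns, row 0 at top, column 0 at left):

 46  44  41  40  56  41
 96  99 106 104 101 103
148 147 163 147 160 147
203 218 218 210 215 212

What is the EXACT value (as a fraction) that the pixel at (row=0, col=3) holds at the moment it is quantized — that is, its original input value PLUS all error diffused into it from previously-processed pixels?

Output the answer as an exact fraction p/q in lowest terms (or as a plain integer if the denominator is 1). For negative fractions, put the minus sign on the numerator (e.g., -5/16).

Answer: 143793/2048

Derivation:
(0,0): OLD=46 → NEW=0, ERR=46
(0,1): OLD=513/8 → NEW=0, ERR=513/8
(0,2): OLD=8839/128 → NEW=0, ERR=8839/128
(0,3): OLD=143793/2048 → NEW=0, ERR=143793/2048
Target (0,3): original=40, with diffused error = 143793/2048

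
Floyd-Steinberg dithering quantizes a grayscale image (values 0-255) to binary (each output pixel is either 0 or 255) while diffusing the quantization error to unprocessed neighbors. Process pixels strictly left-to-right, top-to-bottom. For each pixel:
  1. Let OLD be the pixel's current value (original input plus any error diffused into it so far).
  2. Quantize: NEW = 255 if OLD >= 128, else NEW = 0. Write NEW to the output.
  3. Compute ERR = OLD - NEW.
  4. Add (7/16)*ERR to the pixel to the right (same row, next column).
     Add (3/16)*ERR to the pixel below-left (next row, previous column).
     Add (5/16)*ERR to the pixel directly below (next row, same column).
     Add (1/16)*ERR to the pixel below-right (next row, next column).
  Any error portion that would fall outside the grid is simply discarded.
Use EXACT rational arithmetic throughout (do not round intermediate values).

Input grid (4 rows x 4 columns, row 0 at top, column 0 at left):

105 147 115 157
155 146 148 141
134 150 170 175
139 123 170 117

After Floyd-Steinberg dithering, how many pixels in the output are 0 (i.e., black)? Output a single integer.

Answer: 7

Derivation:
(0,0): OLD=105 → NEW=0, ERR=105
(0,1): OLD=3087/16 → NEW=255, ERR=-993/16
(0,2): OLD=22489/256 → NEW=0, ERR=22489/256
(0,3): OLD=800495/4096 → NEW=255, ERR=-243985/4096
(1,0): OLD=45101/256 → NEW=255, ERR=-20179/256
(1,1): OLD=235835/2048 → NEW=0, ERR=235835/2048
(1,2): OLD=13813975/65536 → NEW=255, ERR=-2897705/65536
(1,3): OLD=113803665/1048576 → NEW=0, ERR=113803665/1048576
(2,0): OLD=4291257/32768 → NEW=255, ERR=-4064583/32768
(2,1): OLD=124256899/1048576 → NEW=0, ERR=124256899/1048576
(2,2): OLD=494033391/2097152 → NEW=255, ERR=-40740369/2097152
(2,3): OLD=6632153107/33554432 → NEW=255, ERR=-1924227053/33554432
(3,0): OLD=2054470441/16777216 → NEW=0, ERR=2054470441/16777216
(3,1): OLD=54280570743/268435456 → NEW=255, ERR=-14170470537/268435456
(3,2): OLD=590505627273/4294967296 → NEW=255, ERR=-504711033207/4294967296
(3,3): OLD=3192259956031/68719476736 → NEW=0, ERR=3192259956031/68719476736
Output grid:
  Row 0: .#.#  (2 black, running=2)
  Row 1: #.#.  (2 black, running=4)
  Row 2: #.##  (1 black, running=5)
  Row 3: .##.  (2 black, running=7)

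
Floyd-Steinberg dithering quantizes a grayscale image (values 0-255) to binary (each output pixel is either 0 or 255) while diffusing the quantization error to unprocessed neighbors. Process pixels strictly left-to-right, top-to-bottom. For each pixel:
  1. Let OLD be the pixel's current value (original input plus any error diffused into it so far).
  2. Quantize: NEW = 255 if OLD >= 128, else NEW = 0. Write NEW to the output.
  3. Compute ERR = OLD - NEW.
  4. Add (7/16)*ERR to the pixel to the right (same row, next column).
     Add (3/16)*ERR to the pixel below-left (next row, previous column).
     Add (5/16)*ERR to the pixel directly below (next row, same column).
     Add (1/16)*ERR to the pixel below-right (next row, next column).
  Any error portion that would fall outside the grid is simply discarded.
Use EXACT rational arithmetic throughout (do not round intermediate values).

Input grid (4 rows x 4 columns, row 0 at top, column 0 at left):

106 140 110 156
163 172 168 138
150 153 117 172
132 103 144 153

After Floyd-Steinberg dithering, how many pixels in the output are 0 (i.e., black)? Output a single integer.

Answer: 7

Derivation:
(0,0): OLD=106 → NEW=0, ERR=106
(0,1): OLD=1491/8 → NEW=255, ERR=-549/8
(0,2): OLD=10237/128 → NEW=0, ERR=10237/128
(0,3): OLD=391147/2048 → NEW=255, ERR=-131093/2048
(1,0): OLD=23457/128 → NEW=255, ERR=-9183/128
(1,1): OLD=144167/1024 → NEW=255, ERR=-116953/1024
(1,2): OLD=4152819/32768 → NEW=0, ERR=4152819/32768
(1,3): OLD=93554709/524288 → NEW=255, ERR=-40138731/524288
(2,0): OLD=1739421/16384 → NEW=0, ERR=1739421/16384
(2,1): OLD=95963087/524288 → NEW=255, ERR=-37730353/524288
(2,2): OLD=108660507/1048576 → NEW=0, ERR=108660507/1048576
(2,3): OLD=3377807599/16777216 → NEW=255, ERR=-900382481/16777216
(3,0): OLD=1272412557/8388608 → NEW=255, ERR=-866682483/8388608
(3,1): OLD=8237656083/134217728 → NEW=0, ERR=8237656083/134217728
(3,2): OLD=405175812461/2147483648 → NEW=255, ERR=-142432517779/2147483648
(3,3): OLD=3906304276347/34359738368 → NEW=0, ERR=3906304276347/34359738368
Output grid:
  Row 0: .#.#  (2 black, running=2)
  Row 1: ##.#  (1 black, running=3)
  Row 2: .#.#  (2 black, running=5)
  Row 3: #.#.  (2 black, running=7)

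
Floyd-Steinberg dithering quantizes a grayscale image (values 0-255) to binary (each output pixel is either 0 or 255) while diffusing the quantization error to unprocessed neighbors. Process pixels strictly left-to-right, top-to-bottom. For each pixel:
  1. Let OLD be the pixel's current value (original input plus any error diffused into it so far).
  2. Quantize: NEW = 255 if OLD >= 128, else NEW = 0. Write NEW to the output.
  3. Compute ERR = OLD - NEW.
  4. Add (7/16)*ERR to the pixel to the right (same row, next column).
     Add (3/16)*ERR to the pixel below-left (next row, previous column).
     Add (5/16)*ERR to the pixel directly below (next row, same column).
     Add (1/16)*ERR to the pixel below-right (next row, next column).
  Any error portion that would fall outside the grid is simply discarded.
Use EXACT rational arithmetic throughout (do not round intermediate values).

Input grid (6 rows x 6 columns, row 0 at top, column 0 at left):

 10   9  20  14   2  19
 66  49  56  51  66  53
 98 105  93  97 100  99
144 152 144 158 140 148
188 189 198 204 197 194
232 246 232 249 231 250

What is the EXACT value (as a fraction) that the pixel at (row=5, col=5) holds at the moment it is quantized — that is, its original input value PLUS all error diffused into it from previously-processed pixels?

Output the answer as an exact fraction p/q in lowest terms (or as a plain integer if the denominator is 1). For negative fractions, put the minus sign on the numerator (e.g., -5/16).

Answer: 12027284703051814257/72057594037927936

Derivation:
(0,0): OLD=10 → NEW=0, ERR=10
(0,1): OLD=107/8 → NEW=0, ERR=107/8
(0,2): OLD=3309/128 → NEW=0, ERR=3309/128
(0,3): OLD=51835/2048 → NEW=0, ERR=51835/2048
(0,4): OLD=428381/32768 → NEW=0, ERR=428381/32768
(0,5): OLD=12960139/524288 → NEW=0, ERR=12960139/524288
(1,0): OLD=9169/128 → NEW=0, ERR=9169/128
(1,1): OLD=92151/1024 → NEW=0, ERR=92151/1024
(1,2): OLD=3572739/32768 → NEW=0, ERR=3572739/32768
(1,3): OLD=14506727/131072 → NEW=0, ERR=14506727/131072
(1,4): OLD=1046257141/8388608 → NEW=0, ERR=1046257141/8388608
(1,5): OLD=15583816227/134217728 → NEW=0, ERR=15583816227/134217728
(2,0): OLD=2248845/16384 → NEW=255, ERR=-1929075/16384
(2,1): OLD=55852831/524288 → NEW=0, ERR=55852831/524288
(2,2): OLD=1678191517/8388608 → NEW=255, ERR=-460903523/8388608
(2,3): OLD=9244170101/67108864 → NEW=255, ERR=-7868590219/67108864
(2,4): OLD=249895010143/2147483648 → NEW=0, ERR=249895010143/2147483648
(2,5): OLD=6665426295689/34359738368 → NEW=255, ERR=-2096306988151/34359738368
(3,0): OLD=1066866045/8388608 → NEW=0, ERR=1066866045/8388608
(3,1): OLD=14983493241/67108864 → NEW=255, ERR=-2129267079/67108864
(3,2): OLD=52410601947/536870912 → NEW=0, ERR=52410601947/536870912
(3,3): OLD=6269054810161/34359738368 → NEW=255, ERR=-2492678473679/34359738368
(3,4): OLD=34595513141713/274877906944 → NEW=0, ERR=34595513141713/274877906944
(3,5): OLD=841213757407647/4398046511104 → NEW=255, ERR=-280288102923873/4398046511104
(4,0): OLD=238150303475/1073741824 → NEW=255, ERR=-35653861645/1073741824
(4,1): OLD=3278099343383/17179869184 → NEW=255, ERR=-1102767298537/17179869184
(4,2): OLD=101616081427861/549755813888 → NEW=255, ERR=-38571651113579/549755813888
(4,3): OLD=1586228676085065/8796093022208 → NEW=255, ERR=-656775044577975/8796093022208
(4,4): OLD=26343287689822809/140737488355328 → NEW=255, ERR=-9544771840785831/140737488355328
(4,5): OLD=342902567230174671/2251799813685248 → NEW=255, ERR=-231306385259563569/2251799813685248
(5,0): OLD=57611063583797/274877906944 → NEW=255, ERR=-12482802686923/274877906944
(5,1): OLD=1678667147577349/8796093022208 → NEW=255, ERR=-564336573085691/8796093022208
(5,2): OLD=11540033603582535/70368744177664 → NEW=255, ERR=-6403996161721785/70368744177664
(5,3): OLD=379991545569850045/2251799813685248 → NEW=255, ERR=-194217406919888195/2251799813685248
(5,4): OLD=667186868560992557/4503599627370496 → NEW=255, ERR=-481231036418483923/4503599627370496
(5,5): OLD=12027284703051814257/72057594037927936 → NEW=255, ERR=-6347401776619809423/72057594037927936
Target (5,5): original=250, with diffused error = 12027284703051814257/72057594037927936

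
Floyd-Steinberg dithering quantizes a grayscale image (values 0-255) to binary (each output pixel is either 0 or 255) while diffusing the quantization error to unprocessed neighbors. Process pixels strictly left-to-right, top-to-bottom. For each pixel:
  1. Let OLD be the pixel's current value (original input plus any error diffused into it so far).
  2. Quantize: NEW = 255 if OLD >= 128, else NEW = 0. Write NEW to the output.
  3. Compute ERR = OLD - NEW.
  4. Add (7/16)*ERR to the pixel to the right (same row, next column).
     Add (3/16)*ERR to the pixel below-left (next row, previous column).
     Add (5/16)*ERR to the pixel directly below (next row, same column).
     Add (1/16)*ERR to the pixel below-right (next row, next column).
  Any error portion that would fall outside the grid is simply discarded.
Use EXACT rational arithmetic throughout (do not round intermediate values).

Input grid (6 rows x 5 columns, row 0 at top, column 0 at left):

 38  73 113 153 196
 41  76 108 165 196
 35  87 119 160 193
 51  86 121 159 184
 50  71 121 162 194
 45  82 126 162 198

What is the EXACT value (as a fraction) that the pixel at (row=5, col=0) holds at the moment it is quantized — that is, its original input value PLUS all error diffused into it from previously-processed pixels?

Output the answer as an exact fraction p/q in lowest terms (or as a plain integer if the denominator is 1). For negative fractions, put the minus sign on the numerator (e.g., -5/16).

(0,0): OLD=38 → NEW=0, ERR=38
(0,1): OLD=717/8 → NEW=0, ERR=717/8
(0,2): OLD=19483/128 → NEW=255, ERR=-13157/128
(0,3): OLD=221245/2048 → NEW=0, ERR=221245/2048
(0,4): OLD=7971243/32768 → NEW=255, ERR=-384597/32768
(1,0): OLD=8919/128 → NEW=0, ERR=8919/128
(1,1): OLD=120417/1024 → NEW=0, ERR=120417/1024
(1,2): OLD=5019509/32768 → NEW=255, ERR=-3336331/32768
(1,3): OLD=19082705/131072 → NEW=255, ERR=-14340655/131072
(1,4): OLD=317124947/2097152 → NEW=255, ERR=-217648813/2097152
(2,0): OLD=1291451/16384 → NEW=0, ERR=1291451/16384
(2,1): OLD=75234361/524288 → NEW=255, ERR=-58459079/524288
(2,2): OLD=211689963/8388608 → NEW=0, ERR=211689963/8388608
(2,3): OLD=14901770129/134217728 → NEW=0, ERR=14901770129/134217728
(2,4): OLD=434444284087/2147483648 → NEW=255, ERR=-113164046153/2147483648
(3,0): OLD=459073931/8388608 → NEW=0, ERR=459073931/8388608
(3,1): OLD=5687904303/67108864 → NEW=0, ERR=5687904303/67108864
(3,2): OLD=386151164853/2147483648 → NEW=255, ERR=-161457165387/2147483648
(3,3): OLD=654980043149/4294967296 → NEW=255, ERR=-440236617331/4294967296
(3,4): OLD=8907943580705/68719476736 → NEW=255, ERR=-8615522986975/68719476736
(4,0): OLD=89113761349/1073741824 → NEW=0, ERR=89113761349/1073741824
(4,1): OLD=4230350201669/34359738368 → NEW=0, ERR=4230350201669/34359738368
(4,2): OLD=75562859848363/549755813888 → NEW=255, ERR=-64624872693077/549755813888
(4,3): OLD=442735939627845/8796093022208 → NEW=0, ERR=442735939627845/8796093022208
(4,4): OLD=23986685014370659/140737488355328 → NEW=255, ERR=-11901374516237981/140737488355328
(5,0): OLD=51688264045807/549755813888 → NEW=0, ERR=51688264045807/549755813888
Target (5,0): original=45, with diffused error = 51688264045807/549755813888

Answer: 51688264045807/549755813888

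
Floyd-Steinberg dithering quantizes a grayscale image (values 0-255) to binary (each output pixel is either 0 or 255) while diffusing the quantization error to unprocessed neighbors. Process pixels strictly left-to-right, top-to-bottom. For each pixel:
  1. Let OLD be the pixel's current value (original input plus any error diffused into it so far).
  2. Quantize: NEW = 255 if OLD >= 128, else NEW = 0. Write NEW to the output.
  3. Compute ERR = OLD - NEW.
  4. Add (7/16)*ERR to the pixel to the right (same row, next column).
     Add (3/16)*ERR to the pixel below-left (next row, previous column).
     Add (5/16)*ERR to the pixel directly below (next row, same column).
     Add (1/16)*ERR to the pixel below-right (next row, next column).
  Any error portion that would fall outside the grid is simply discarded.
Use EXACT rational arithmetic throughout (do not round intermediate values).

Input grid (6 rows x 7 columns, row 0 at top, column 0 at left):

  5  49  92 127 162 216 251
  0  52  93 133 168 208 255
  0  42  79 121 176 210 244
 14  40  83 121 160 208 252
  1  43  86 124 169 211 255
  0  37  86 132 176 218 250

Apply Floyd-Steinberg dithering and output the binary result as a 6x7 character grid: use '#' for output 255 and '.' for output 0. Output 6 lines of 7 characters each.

Answer: ...#.##
..#.###
...####
..#..##
...####
..#.#.#

Derivation:
(0,0): OLD=5 → NEW=0, ERR=5
(0,1): OLD=819/16 → NEW=0, ERR=819/16
(0,2): OLD=29285/256 → NEW=0, ERR=29285/256
(0,3): OLD=725187/4096 → NEW=255, ERR=-319293/4096
(0,4): OLD=8381781/65536 → NEW=0, ERR=8381781/65536
(0,5): OLD=285164883/1048576 → NEW=255, ERR=17778003/1048576
(0,6): OLD=4335527237/16777216 → NEW=255, ERR=57337157/16777216
(1,0): OLD=2857/256 → NEW=0, ERR=2857/256
(1,1): OLD=193823/2048 → NEW=0, ERR=193823/2048
(1,2): OLD=10402955/65536 → NEW=255, ERR=-6308725/65536
(1,3): OLD=25599599/262144 → NEW=0, ERR=25599599/262144
(1,4): OLD=4177498541/16777216 → NEW=255, ERR=-100691539/16777216
(1,5): OLD=29434860861/134217728 → NEW=255, ERR=-4790659779/134217728
(1,6): OLD=518642782451/2147483648 → NEW=255, ERR=-28965547789/2147483648
(2,0): OLD=695749/32768 → NEW=0, ERR=695749/32768
(2,1): OLD=66597575/1048576 → NEW=0, ERR=66597575/1048576
(2,2): OLD=1693317653/16777216 → NEW=0, ERR=1693317653/16777216
(2,3): OLD=25304338605/134217728 → NEW=255, ERR=-8921182035/134217728
(2,4): OLD=155108100797/1073741824 → NEW=255, ERR=-118696064323/1073741824
(2,5): OLD=5070762214079/34359738368 → NEW=255, ERR=-3690971069761/34359738368
(2,6): OLD=104759968373801/549755813888 → NEW=255, ERR=-35427764167639/549755813888
(3,0): OLD=545993589/16777216 → NEW=0, ERR=545993589/16777216
(3,1): OLD=12661677905/134217728 → NEW=0, ERR=12661677905/134217728
(3,2): OLD=158183268867/1073741824 → NEW=255, ERR=-115620896253/1073741824
(3,3): OLD=166213688229/4294967296 → NEW=0, ERR=166213688229/4294967296
(3,4): OLD=64920790660981/549755813888 → NEW=0, ERR=64920790660981/549755813888
(3,5): OLD=910849760114479/4398046511104 → NEW=255, ERR=-210652100217041/4398046511104
(3,6): OLD=14368803967617073/70368744177664 → NEW=255, ERR=-3575225797687247/70368744177664
(4,0): OLD=61972260923/2147483648 → NEW=0, ERR=61972260923/2147483648
(4,1): OLD=2300370610559/34359738368 → NEW=0, ERR=2300370610559/34359738368
(4,2): OLD=52112768928977/549755813888 → NEW=0, ERR=52112768928977/549755813888
(4,3): OLD=848723075412299/4398046511104 → NEW=255, ERR=-272778784919221/4398046511104
(4,4): OLD=6058972207062641/35184372088832 → NEW=255, ERR=-2913042675589519/35184372088832
(4,5): OLD=177514298679720945/1125899906842624 → NEW=255, ERR=-109590177565148175/1125899906842624
(4,6): OLD=3486595375491326439/18014398509481984 → NEW=255, ERR=-1107076244426579481/18014398509481984
(5,0): OLD=11858892705517/549755813888 → NEW=0, ERR=11858892705517/549755813888
(5,1): OLD=382350272594127/4398046511104 → NEW=0, ERR=382350272594127/4398046511104
(5,2): OLD=5144392873995481/35184372088832 → NEW=255, ERR=-3827622008656679/35184372088832
(5,3): OLD=15600488789466781/281474976710656 → NEW=0, ERR=15600488789466781/281474976710656
(5,4): OLD=2742659094044810911/18014398509481984 → NEW=255, ERR=-1851012525873095009/18014398509481984
(5,5): OLD=18148606765784034479/144115188075855872 → NEW=0, ERR=18148606765784034479/144115188075855872
(5,6): OLD=645190407158509583713/2305843009213693952 → NEW=255, ERR=57200439809017625953/2305843009213693952
Row 0: ...#.##
Row 1: ..#.###
Row 2: ...####
Row 3: ..#..##
Row 4: ...####
Row 5: ..#.#.#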